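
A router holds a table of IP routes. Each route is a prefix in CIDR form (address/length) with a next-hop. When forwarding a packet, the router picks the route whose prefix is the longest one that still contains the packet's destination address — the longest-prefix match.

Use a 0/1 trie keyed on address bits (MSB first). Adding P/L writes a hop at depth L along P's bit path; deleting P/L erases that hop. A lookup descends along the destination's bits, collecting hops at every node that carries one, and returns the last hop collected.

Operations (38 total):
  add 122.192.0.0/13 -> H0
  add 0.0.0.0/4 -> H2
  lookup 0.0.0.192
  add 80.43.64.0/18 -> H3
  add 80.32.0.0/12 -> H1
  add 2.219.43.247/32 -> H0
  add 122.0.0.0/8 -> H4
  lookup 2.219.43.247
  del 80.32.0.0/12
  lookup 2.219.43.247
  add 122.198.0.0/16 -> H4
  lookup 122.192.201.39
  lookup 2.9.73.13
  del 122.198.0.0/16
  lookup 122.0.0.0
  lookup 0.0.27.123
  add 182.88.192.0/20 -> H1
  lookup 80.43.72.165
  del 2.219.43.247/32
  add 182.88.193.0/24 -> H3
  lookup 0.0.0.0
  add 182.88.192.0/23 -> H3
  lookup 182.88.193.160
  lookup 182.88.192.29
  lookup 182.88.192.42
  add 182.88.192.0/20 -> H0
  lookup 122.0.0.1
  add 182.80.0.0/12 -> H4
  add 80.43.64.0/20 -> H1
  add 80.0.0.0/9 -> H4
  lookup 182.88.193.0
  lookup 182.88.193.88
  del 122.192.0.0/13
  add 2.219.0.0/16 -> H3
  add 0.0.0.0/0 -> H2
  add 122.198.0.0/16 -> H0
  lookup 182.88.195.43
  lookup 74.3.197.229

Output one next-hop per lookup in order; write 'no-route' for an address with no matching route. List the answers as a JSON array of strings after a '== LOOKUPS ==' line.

Trace:
  + 122.192.0.0/13 (H0) depth=13
  + 0.0.0.0/4 (H2) depth=4
  Q 0.0.0.192: descend 0000 ; hops seen [H2] ; pick H2
  + 80.43.64.0/18 (H3) depth=18
  + 80.32.0.0/12 (H1) depth=12
  + 2.219.43.247/32 (H0) depth=32
  + 122.0.0.0/8 (H4) depth=8
  Q 2.219.43.247: descend 00000010110110110010101111110111 ; hops seen [H2,H0] ; pick H0
  - 80.32.0.0/12 clear@12
  Q 2.219.43.247: descend 00000010110110110010101111110111 ; hops seen [H2,H0] ; pick H0
  + 122.198.0.0/16 (H4) depth=16
  Q 122.192.201.39: descend 0111101011000 ; hops seen [H4,H0] ; pick H0
  Q 2.9.73.13: descend 00000010 ; hops seen [H2] ; pick H2
  - 122.198.0.0/16 clear@16
  Q 122.0.0.0: descend 01111010 ; hops seen [H4] ; pick H4
  Q 0.0.27.123: descend 000000 ; hops seen [H2] ; pick H2
  + 182.88.192.0/20 (H1) depth=20
  Q 80.43.72.165: descend 010100000010101101 ; hops seen [H3] ; pick H3
  - 2.219.43.247/32 clear@32
  + 182.88.193.0/24 (H3) depth=24
  Q 0.0.0.0: descend 000000 ; hops seen [H2] ; pick H2
  + 182.88.192.0/23 (H3) depth=23
  Q 182.88.193.160: descend 101101100101100011000001 ; hops seen [H1,H3,H3] ; pick H3
  Q 182.88.192.29: descend 10110110010110001100000 ; hops seen [H1,H3] ; pick H3
  Q 182.88.192.42: descend 10110110010110001100000 ; hops seen [H1,H3] ; pick H3
  + 182.88.192.0/20 (H0) depth=20
  Q 122.0.0.1: descend 01111010 ; hops seen [H4] ; pick H4
  + 182.80.0.0/12 (H4) depth=12
  + 80.43.64.0/20 (H1) depth=20
  + 80.0.0.0/9 (H4) depth=9
  Q 182.88.193.0: descend 101101100101100011000001 ; hops seen [H4,H0,H3,H3] ; pick H3
  Q 182.88.193.88: descend 101101100101100011000001 ; hops seen [H4,H0,H3,H3] ; pick H3
  - 122.192.0.0/13 clear@13
  + 2.219.0.0/16 (H3) depth=16
  + 0.0.0.0/0 (H2) depth=0
  + 122.198.0.0/16 (H0) depth=16
  Q 182.88.195.43: descend 1011011001011000110000 ; hops seen [H2,H4,H0] ; pick H0
  Q 74.3.197.229: descend 010 ; hops seen [H2] ; pick H2

== LOOKUPS ==
["H2","H0","H0","H0","H2","H4","H2","H3","H2","H3","H3","H3","H4","H3","H3","H0","H2"]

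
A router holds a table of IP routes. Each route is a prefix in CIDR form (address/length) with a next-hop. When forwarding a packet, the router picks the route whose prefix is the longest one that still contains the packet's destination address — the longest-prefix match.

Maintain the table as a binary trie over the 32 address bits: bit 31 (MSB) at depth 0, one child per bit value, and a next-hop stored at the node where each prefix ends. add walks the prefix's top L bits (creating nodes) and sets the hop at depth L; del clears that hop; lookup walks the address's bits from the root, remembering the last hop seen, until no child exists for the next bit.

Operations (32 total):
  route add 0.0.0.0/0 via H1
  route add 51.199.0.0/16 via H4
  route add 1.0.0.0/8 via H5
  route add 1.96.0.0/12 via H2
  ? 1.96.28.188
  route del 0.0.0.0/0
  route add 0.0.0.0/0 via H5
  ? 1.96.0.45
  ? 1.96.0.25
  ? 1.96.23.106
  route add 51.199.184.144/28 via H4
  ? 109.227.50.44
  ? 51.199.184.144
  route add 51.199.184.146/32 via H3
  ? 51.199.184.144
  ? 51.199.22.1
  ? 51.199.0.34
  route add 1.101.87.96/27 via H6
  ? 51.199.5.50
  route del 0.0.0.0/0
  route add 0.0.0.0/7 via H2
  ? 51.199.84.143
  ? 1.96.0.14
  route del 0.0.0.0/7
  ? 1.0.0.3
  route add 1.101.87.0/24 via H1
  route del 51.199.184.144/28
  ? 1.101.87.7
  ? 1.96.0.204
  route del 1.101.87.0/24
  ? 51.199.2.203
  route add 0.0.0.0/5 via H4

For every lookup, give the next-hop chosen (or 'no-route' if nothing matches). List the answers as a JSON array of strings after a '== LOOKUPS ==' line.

Trace:
  + 0.0.0.0/0 (H1) depth=0
  + 51.199.0.0/16 (H4) depth=16
  + 1.0.0.0/8 (H5) depth=8
  + 1.96.0.0/12 (H2) depth=12
  Q 1.96.28.188: descend 000000010110 ; hops seen [H1,H5,H2] ; pick H2
  - 0.0.0.0/0 clear@0
  + 0.0.0.0/0 (H5) depth=0
  Q 1.96.0.45: descend 000000010110 ; hops seen [H5,H5,H2] ; pick H2
  Q 1.96.0.25: descend 000000010110 ; hops seen [H5,H5,H2] ; pick H2
  Q 1.96.23.106: descend 000000010110 ; hops seen [H5,H5,H2] ; pick H2
  + 51.199.184.144/28 (H4) depth=28
  Q 109.227.50.44: descend 0 ; hops seen [H5] ; pick H5
  Q 51.199.184.144: descend 0011001111000111101110001001 ; hops seen [H5,H4,H4] ; pick H4
  + 51.199.184.146/32 (H3) depth=32
  Q 51.199.184.144: descend 001100111100011110111000100100 ; hops seen [H5,H4,H4] ; pick H4
  Q 51.199.22.1: descend 0011001111000111 ; hops seen [H5,H4] ; pick H4
  Q 51.199.0.34: descend 0011001111000111 ; hops seen [H5,H4] ; pick H4
  + 1.101.87.96/27 (H6) depth=27
  Q 51.199.5.50: descend 0011001111000111 ; hops seen [H5,H4] ; pick H4
  - 0.0.0.0/0 clear@0
  + 0.0.0.0/7 (H2) depth=7
  Q 51.199.84.143: descend 0011001111000111 ; hops seen [H4] ; pick H4
  Q 1.96.0.14: descend 0000000101100 ; hops seen [H2,H5,H2] ; pick H2
  - 0.0.0.0/7 clear@7
  Q 1.0.0.3: descend 000000010 ; hops seen [H5] ; pick H5
  + 1.101.87.0/24 (H1) depth=24
  - 51.199.184.144/28 clear@28
  Q 1.101.87.7: descend 0000000101100101010101110 ; hops seen [H5,H2,H1] ; pick H1
  Q 1.96.0.204: descend 0000000101100 ; hops seen [H5,H2] ; pick H2
  - 1.101.87.0/24 clear@24
  Q 51.199.2.203: descend 0011001111000111 ; hops seen [H4] ; pick H4
  + 0.0.0.0/5 (H4) depth=5

== LOOKUPS ==
["H2","H2","H2","H2","H5","H4","H4","H4","H4","H4","H4","H2","H5","H1","H2","H4"]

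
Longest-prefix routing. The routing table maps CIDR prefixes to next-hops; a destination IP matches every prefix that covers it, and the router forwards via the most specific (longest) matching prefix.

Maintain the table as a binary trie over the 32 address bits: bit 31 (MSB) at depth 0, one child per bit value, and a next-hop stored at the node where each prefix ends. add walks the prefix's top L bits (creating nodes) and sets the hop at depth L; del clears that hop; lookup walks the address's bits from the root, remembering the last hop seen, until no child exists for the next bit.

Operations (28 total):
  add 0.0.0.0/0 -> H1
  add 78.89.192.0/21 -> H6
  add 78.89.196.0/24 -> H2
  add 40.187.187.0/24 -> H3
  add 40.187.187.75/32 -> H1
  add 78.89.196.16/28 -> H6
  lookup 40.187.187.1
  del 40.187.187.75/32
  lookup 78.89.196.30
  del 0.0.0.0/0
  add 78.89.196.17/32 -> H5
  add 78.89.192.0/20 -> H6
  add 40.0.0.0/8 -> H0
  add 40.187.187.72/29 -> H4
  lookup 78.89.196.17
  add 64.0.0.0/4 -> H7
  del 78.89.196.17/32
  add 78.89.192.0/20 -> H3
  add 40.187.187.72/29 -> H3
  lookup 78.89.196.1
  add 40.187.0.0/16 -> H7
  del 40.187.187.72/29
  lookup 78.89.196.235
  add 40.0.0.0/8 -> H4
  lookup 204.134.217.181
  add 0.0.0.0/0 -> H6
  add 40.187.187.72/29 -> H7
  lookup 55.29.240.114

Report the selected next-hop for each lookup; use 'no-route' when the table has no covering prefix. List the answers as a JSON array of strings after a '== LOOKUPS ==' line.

Process each operation:
  add 0.0.0.0/0 -> H1 at depth 0
  add 78.89.192.0/21 -> H6 at depth 21
  add 78.89.196.0/24 -> H2 at depth 24
  add 40.187.187.0/24 -> H3 at depth 24
  add 40.187.187.75/32 -> H1 at depth 32
  add 78.89.196.16/28 -> H6 at depth 28
  lookup 40.187.187.1: bits 0010100010111011101110110 walk d0:H1→d1:-→d2:-→d3:-→d4:-→d5:-→d6:-→d7:-→d8:-→d9:-→d10:-→d11:-→d12:-→d13:-→d14:-→d15:-→d16:-→d17:-→d18:-→d19:-→d20:-→d21:-→d22:-→d23:-→d24:H3→d25:- -> H3
  del 40.187.187.75/32 (clear depth 32)
  lookup 78.89.196.30: bits 0100111001011001110001000001 walk d0:H1→d1:-→d2:-→d3:-→d4:-→d5:-→d6:-→d7:-→d8:-→d9:-→d10:-→d11:-→d12:-→d13:-→d14:-→d15:-→d16:-→d17:-→d18:-→d19:-→d20:-→d21:H6→d22:-→d23:-→d24:H2→d25:-→d26:-→d27:-→d28:H6 -> H6
  del 0.0.0.0/0 (clear depth 0)
  add 78.89.196.17/32 -> H5 at depth 32
  add 78.89.192.0/20 -> H6 at depth 20
  add 40.0.0.0/8 -> H0 at depth 8
  add 40.187.187.72/29 -> H4 at depth 29
  lookup 78.89.196.17: bits 01001110010110011100010000010001 walk d0:-→d1:-→d2:-→d3:-→d4:-→d5:-→d6:-→d7:-→d8:-→d9:-→d10:-→d11:-→d12:-→d13:-→d14:-→d15:-→d16:-→d17:-→d18:-→d19:-→d20:H6→d21:H6→d22:-→d23:-→d24:H2→d25:-→d26:-→d27:-→d28:H6→d29:-→d30:-→d31:-→d32:H5 -> H5
  add 64.0.0.0/4 -> H7 at depth 4
  del 78.89.196.17/32 (clear depth 32)
  add 78.89.192.0/20 -> H3 at depth 20
  add 40.187.187.72/29 -> H3 at depth 29
  lookup 78.89.196.1: bits 010011100101100111000100000 walk d0:-→d1:-→d2:-→d3:-→d4:H7→d5:-→d6:-→d7:-→d8:-→d9:-→d10:-→d11:-→d12:-→d13:-→d14:-→d15:-→d16:-→d17:-→d18:-→d19:-→d20:H3→d21:H6→d22:-→d23:-→d24:H2→d25:-→d26:-→d27:- -> H2
  add 40.187.0.0/16 -> H7 at depth 16
  del 40.187.187.72/29 (clear depth 29)
  lookup 78.89.196.235: bits 010011100101100111000100 walk d0:-→d1:-→d2:-→d3:-→d4:H7→d5:-→d6:-→d7:-→d8:-→d9:-→d10:-→d11:-→d12:-→d13:-→d14:-→d15:-→d16:-→d17:-→d18:-→d19:-→d20:H3→d21:H6→d22:-→d23:-→d24:H2 -> H2
  add 40.0.0.0/8 -> H4 at depth 8
  lookup 204.134.217.181: bits ε walk d0:- -> no-route
  add 0.0.0.0/0 -> H6 at depth 0
  add 40.187.187.72/29 -> H7 at depth 29
  lookup 55.29.240.114: bits 001 walk d0:H6→d1:-→d2:-→d3:- -> H6

== LOOKUPS ==
["H3","H6","H5","H2","H2","no-route","H6"]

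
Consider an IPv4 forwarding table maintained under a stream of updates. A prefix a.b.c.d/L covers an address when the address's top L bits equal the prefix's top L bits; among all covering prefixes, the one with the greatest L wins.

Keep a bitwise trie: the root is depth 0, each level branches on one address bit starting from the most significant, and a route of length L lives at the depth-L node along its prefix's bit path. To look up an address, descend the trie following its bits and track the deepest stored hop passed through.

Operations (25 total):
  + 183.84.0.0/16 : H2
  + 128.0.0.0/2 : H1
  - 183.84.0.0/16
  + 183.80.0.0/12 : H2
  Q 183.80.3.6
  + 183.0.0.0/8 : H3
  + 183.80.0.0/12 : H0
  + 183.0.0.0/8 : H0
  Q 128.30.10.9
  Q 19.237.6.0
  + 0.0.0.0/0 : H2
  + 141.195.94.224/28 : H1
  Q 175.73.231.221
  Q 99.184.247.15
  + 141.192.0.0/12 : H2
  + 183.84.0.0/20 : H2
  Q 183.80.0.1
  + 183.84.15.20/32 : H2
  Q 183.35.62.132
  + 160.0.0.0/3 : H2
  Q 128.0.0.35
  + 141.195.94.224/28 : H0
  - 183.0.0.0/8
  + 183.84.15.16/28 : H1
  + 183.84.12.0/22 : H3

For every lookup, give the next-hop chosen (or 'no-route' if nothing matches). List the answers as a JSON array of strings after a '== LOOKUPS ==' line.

Apply in order:
  add 183.84.0.0/16 -> H2 at depth 16
  add 128.0.0.0/2 -> H1 at depth 2
  - 183.84.0.0/16 clear@16
  add 183.80.0.0/12 -> H2 at depth 12
  lookup 183.80.3.6: bits 1011011101010 walk d0:-→d1:-→d2:H1→d3:-→d4:-→d5:-→d6:-→d7:-→d8:-→d9:-→d10:-→d11:-→d12:H2→d13:- -> H2
  add 183.0.0.0/8 -> H3 at depth 8
  add 183.80.0.0/12 -> H0 at depth 12
  add 183.0.0.0/8 -> H0 at depth 8
  lookup 128.30.10.9: bits 10 walk d0:-→d1:-→d2:H1 -> H1
  lookup 19.237.6.0: bits ε walk d0:- -> no-route
  add 0.0.0.0/0 -> H2 at depth 0
  add 141.195.94.224/28 -> H1 at depth 28
  lookup 175.73.231.221: bits 101 walk d0:H2→d1:-→d2:H1→d3:- -> H1
  lookup 99.184.247.15: bits ε walk d0:H2 -> H2
  add 141.192.0.0/12 -> H2 at depth 12
  add 183.84.0.0/20 -> H2 at depth 20
  lookup 183.80.0.1: bits 1011011101010 walk d0:H2→d1:-→d2:H1→d3:-→d4:-→d5:-→d6:-→d7:-→d8:H0→d9:-→d10:-→d11:-→d12:H0→d13:- -> H0
  add 183.84.15.20/32 -> H2 at depth 32
  lookup 183.35.62.132: bits 101101110 walk d0:H2→d1:-→d2:H1→d3:-→d4:-→d5:-→d6:-→d7:-→d8:H0→d9:- -> H0
  add 160.0.0.0/3 -> H2 at depth 3
  lookup 128.0.0.35: bits 1000 walk d0:H2→d1:-→d2:H1→d3:-→d4:- -> H1
  add 141.195.94.224/28 -> H0 at depth 28
  - 183.0.0.0/8 clear@8
  add 183.84.15.16/28 -> H1 at depth 28
  add 183.84.12.0/22 -> H3 at depth 22

== LOOKUPS ==
["H2","H1","no-route","H1","H2","H0","H0","H1"]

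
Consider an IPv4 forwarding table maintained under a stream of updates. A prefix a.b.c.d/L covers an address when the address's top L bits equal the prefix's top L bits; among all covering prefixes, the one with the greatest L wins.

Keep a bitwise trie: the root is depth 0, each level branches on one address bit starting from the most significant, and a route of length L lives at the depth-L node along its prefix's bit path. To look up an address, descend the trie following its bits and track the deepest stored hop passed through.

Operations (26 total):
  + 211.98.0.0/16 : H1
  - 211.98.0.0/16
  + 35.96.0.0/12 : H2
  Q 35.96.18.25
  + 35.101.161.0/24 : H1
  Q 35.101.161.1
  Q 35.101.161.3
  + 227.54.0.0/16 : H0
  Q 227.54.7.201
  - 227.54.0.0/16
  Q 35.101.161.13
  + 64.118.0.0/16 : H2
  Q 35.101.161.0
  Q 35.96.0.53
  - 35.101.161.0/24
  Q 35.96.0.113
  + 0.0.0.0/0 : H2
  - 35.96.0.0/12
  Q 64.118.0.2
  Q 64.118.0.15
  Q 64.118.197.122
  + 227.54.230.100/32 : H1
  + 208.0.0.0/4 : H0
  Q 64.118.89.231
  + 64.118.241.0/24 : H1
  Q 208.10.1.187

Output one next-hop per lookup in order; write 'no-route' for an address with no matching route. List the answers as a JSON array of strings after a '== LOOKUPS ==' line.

Trace:
  add 211.98.0.0/16 -> H1 at depth 16
  - 211.98.0.0/16 clear@16
  add 35.96.0.0/12 -> H2 at depth 12
  ? 35.96.18.25  path d0:-→d1:-→d2:-→d3:-→d4:-→d5:-→d6:-→d7:-→d8:-→d9:-→d10:-→d11:-→d12:H2  best=H2
  add 35.101.161.0/24 -> H1 at depth 24
  ? 35.101.161.1  path d0:-→d1:-→d2:-→d3:-→d4:-→d5:-→d6:-→d7:-→d8:-→d9:-→d10:-→d11:-→d12:H2→d13:-→d14:-→d15:-→d16:-→d17:-→d18:-→d19:-→d20:-→d21:-→d22:-→d23:-→d24:H1  best=H1
  ? 35.101.161.3  path d0:-→d1:-→d2:-→d3:-→d4:-→d5:-→d6:-→d7:-→d8:-→d9:-→d10:-→d11:-→d12:H2→d13:-→d14:-→d15:-→d16:-→d17:-→d18:-→d19:-→d20:-→d21:-→d22:-→d23:-→d24:H1  best=H1
  add 227.54.0.0/16 -> H0 at depth 16
  ? 227.54.7.201  path d0:-→d1:-→d2:-→d3:-→d4:-→d5:-→d6:-→d7:-→d8:-→d9:-→d10:-→d11:-→d12:-→d13:-→d14:-→d15:-→d16:H0  best=H0
  - 227.54.0.0/16 clear@16
  ? 35.101.161.13  path d0:-→d1:-→d2:-→d3:-→d4:-→d5:-→d6:-→d7:-→d8:-→d9:-→d10:-→d11:-→d12:H2→d13:-→d14:-→d15:-→d16:-→d17:-→d18:-→d19:-→d20:-→d21:-→d22:-→d23:-→d24:H1  best=H1
  add 64.118.0.0/16 -> H2 at depth 16
  ? 35.101.161.0  path d0:-→d1:-→d2:-→d3:-→d4:-→d5:-→d6:-→d7:-→d8:-→d9:-→d10:-→d11:-→d12:H2→d13:-→d14:-→d15:-→d16:-→d17:-→d18:-→d19:-→d20:-→d21:-→d22:-→d23:-→d24:H1  best=H1
  ? 35.96.0.53  path d0:-→d1:-→d2:-→d3:-→d4:-→d5:-→d6:-→d7:-→d8:-→d9:-→d10:-→d11:-→d12:H2→d13:-  best=H2
  - 35.101.161.0/24 clear@24
  ? 35.96.0.113  path d0:-→d1:-→d2:-→d3:-→d4:-→d5:-→d6:-→d7:-→d8:-→d9:-→d10:-→d11:-→d12:H2→d13:-  best=H2
  add 0.0.0.0/0 -> H2 at depth 0
  - 35.96.0.0/12 clear@12
  ? 64.118.0.2  path d0:H2→d1:-→d2:-→d3:-→d4:-→d5:-→d6:-→d7:-→d8:-→d9:-→d10:-→d11:-→d12:-→d13:-→d14:-→d15:-→d16:H2  best=H2
  ? 64.118.0.15  path d0:H2→d1:-→d2:-→d3:-→d4:-→d5:-→d6:-→d7:-→d8:-→d9:-→d10:-→d11:-→d12:-→d13:-→d14:-→d15:-→d16:H2  best=H2
  ? 64.118.197.122  path d0:H2→d1:-→d2:-→d3:-→d4:-→d5:-→d6:-→d7:-→d8:-→d9:-→d10:-→d11:-→d12:-→d13:-→d14:-→d15:-→d16:H2  best=H2
  add 227.54.230.100/32 -> H1 at depth 32
  add 208.0.0.0/4 -> H0 at depth 4
  ? 64.118.89.231  path d0:H2→d1:-→d2:-→d3:-→d4:-→d5:-→d6:-→d7:-→d8:-→d9:-→d10:-→d11:-→d12:-→d13:-→d14:-→d15:-→d16:H2  best=H2
  add 64.118.241.0/24 -> H1 at depth 24
  ? 208.10.1.187  path d0:H2→d1:-→d2:-→d3:-→d4:H0→d5:-→d6:-  best=H0

== LOOKUPS ==
["H2","H1","H1","H0","H1","H1","H2","H2","H2","H2","H2","H2","H0"]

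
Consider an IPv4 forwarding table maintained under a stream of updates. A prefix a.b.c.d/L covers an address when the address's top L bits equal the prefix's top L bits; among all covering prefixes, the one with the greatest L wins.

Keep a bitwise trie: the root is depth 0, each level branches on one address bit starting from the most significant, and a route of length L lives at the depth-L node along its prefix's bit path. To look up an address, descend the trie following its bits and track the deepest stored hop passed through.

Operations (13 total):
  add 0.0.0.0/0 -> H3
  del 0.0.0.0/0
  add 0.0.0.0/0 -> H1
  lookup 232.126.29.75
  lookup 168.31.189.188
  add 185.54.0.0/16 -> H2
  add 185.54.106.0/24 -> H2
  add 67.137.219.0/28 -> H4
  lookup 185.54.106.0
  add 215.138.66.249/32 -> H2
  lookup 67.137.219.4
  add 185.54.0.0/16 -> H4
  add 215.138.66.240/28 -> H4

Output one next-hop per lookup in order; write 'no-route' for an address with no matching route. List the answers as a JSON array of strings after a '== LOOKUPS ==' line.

Apply in order:
  + 0.0.0.0/0 (H3) depth=0
  del 0.0.0.0/0 (clear depth 0)
  + 0.0.0.0/0 (H1) depth=0
  lookup 232.126.29.75: bits ε walk d0:H1 -> H1
  lookup 168.31.189.188: bits ε walk d0:H1 -> H1
  + 185.54.0.0/16 (H2) depth=16
  + 185.54.106.0/24 (H2) depth=24
  + 67.137.219.0/28 (H4) depth=28
  lookup 185.54.106.0: bits 101110010011011001101010 walk d0:H1→d1:-→d2:-→d3:-→d4:-→d5:-→d6:-→d7:-→d8:-→d9:-→d10:-→d11:-→d12:-→d13:-→d14:-→d15:-→d16:H2→d17:-→d18:-→d19:-→d20:-→d21:-→d22:-→d23:-→d24:H2 -> H2
  + 215.138.66.249/32 (H2) depth=32
  lookup 67.137.219.4: bits 0100001110001001110110110000 walk d0:H1→d1:-→d2:-→d3:-→d4:-→d5:-→d6:-→d7:-→d8:-→d9:-→d10:-→d11:-→d12:-→d13:-→d14:-→d15:-→d16:-→d17:-→d18:-→d19:-→d20:-→d21:-→d22:-→d23:-→d24:-→d25:-→d26:-→d27:-→d28:H4 -> H4
  + 185.54.0.0/16 (H4) depth=16
  + 215.138.66.240/28 (H4) depth=28

== LOOKUPS ==
["H1","H1","H2","H4"]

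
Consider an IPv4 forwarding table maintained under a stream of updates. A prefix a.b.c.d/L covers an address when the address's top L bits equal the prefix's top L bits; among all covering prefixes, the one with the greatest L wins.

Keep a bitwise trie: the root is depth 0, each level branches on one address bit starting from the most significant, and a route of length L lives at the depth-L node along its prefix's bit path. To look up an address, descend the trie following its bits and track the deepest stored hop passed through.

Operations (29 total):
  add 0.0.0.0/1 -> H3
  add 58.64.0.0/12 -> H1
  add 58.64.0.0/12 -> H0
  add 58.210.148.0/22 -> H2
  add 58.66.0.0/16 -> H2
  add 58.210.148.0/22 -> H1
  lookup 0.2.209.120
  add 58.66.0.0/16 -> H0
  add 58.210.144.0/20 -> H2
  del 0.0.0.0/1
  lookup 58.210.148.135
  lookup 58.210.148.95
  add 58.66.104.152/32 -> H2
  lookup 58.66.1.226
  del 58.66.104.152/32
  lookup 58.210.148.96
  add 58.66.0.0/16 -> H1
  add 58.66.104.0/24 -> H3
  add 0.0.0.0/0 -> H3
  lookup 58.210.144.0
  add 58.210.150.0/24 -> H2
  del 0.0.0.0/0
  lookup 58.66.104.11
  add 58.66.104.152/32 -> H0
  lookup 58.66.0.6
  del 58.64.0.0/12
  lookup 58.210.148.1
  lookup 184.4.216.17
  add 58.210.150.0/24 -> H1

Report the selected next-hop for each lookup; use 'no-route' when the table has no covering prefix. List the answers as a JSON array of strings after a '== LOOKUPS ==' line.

Apply in order:
  add 0.0.0.0/1 -> H3 at depth 1
  add 58.64.0.0/12 -> H1 at depth 12
  add 58.64.0.0/12 -> H0 at depth 12
  add 58.210.148.0/22 -> H2 at depth 22
  add 58.66.0.0/16 -> H2 at depth 16
  add 58.210.148.0/22 -> H1 at depth 22
  lookup 0.2.209.120: bits 00 walk d0:-→d1:H3→d2:- -> H3
  add 58.66.0.0/16 -> H0 at depth 16
  add 58.210.144.0/20 -> H2 at depth 20
  del 0.0.0.0/1 (clear depth 1)
  lookup 58.210.148.135: bits 0011101011010010100101 walk d0:-→d1:-→d2:-→d3:-→d4:-→d5:-→d6:-→d7:-→d8:-→d9:-→d10:-→d11:-→d12:-→d13:-→d14:-→d15:-→d16:-→d17:-→d18:-→d19:-→d20:H2→d21:-→d22:H1 -> H1
  lookup 58.210.148.95: bits 0011101011010010100101 walk d0:-→d1:-→d2:-→d3:-→d4:-→d5:-→d6:-→d7:-→d8:-→d9:-→d10:-→d11:-→d12:-→d13:-→d14:-→d15:-→d16:-→d17:-→d18:-→d19:-→d20:H2→d21:-→d22:H1 -> H1
  add 58.66.104.152/32 -> H2 at depth 32
  lookup 58.66.1.226: bits 00111010010000100 walk d0:-→d1:-→d2:-→d3:-→d4:-→d5:-→d6:-→d7:-→d8:-→d9:-→d10:-→d11:-→d12:H0→d13:-→d14:-→d15:-→d16:H0→d17:- -> H0
  del 58.66.104.152/32 (clear depth 32)
  lookup 58.210.148.96: bits 0011101011010010100101 walk d0:-→d1:-→d2:-→d3:-→d4:-→d5:-→d6:-→d7:-→d8:-→d9:-→d10:-→d11:-→d12:-→d13:-→d14:-→d15:-→d16:-→d17:-→d18:-→d19:-→d20:H2→d21:-→d22:H1 -> H1
  add 58.66.0.0/16 -> H1 at depth 16
  add 58.66.104.0/24 -> H3 at depth 24
  add 0.0.0.0/0 -> H3 at depth 0
  lookup 58.210.144.0: bits 001110101101001010010 walk d0:H3→d1:-→d2:-→d3:-→d4:-→d5:-→d6:-→d7:-→d8:-→d9:-→d10:-→d11:-→d12:-→d13:-→d14:-→d15:-→d16:-→d17:-→d18:-→d19:-→d20:H2→d21:- -> H2
  add 58.210.150.0/24 -> H2 at depth 24
  del 0.0.0.0/0 (clear depth 0)
  lookup 58.66.104.11: bits 001110100100001001101000 walk d0:-→d1:-→d2:-→d3:-→d4:-→d5:-→d6:-→d7:-→d8:-→d9:-→d10:-→d11:-→d12:H0→d13:-→d14:-→d15:-→d16:H1→d17:-→d18:-→d19:-→d20:-→d21:-→d22:-→d23:-→d24:H3 -> H3
  add 58.66.104.152/32 -> H0 at depth 32
  lookup 58.66.0.6: bits 00111010010000100 walk d0:-→d1:-→d2:-→d3:-→d4:-→d5:-→d6:-→d7:-→d8:-→d9:-→d10:-→d11:-→d12:H0→d13:-→d14:-→d15:-→d16:H1→d17:- -> H1
  del 58.64.0.0/12 (clear depth 12)
  lookup 58.210.148.1: bits 0011101011010010100101 walk d0:-→d1:-→d2:-→d3:-→d4:-→d5:-→d6:-→d7:-→d8:-→d9:-→d10:-→d11:-→d12:-→d13:-→d14:-→d15:-→d16:-→d17:-→d18:-→d19:-→d20:H2→d21:-→d22:H1 -> H1
  lookup 184.4.216.17: bits ε walk d0:- -> no-route
  add 58.210.150.0/24 -> H1 at depth 24

== LOOKUPS ==
["H3","H1","H1","H0","H1","H2","H3","H1","H1","no-route"]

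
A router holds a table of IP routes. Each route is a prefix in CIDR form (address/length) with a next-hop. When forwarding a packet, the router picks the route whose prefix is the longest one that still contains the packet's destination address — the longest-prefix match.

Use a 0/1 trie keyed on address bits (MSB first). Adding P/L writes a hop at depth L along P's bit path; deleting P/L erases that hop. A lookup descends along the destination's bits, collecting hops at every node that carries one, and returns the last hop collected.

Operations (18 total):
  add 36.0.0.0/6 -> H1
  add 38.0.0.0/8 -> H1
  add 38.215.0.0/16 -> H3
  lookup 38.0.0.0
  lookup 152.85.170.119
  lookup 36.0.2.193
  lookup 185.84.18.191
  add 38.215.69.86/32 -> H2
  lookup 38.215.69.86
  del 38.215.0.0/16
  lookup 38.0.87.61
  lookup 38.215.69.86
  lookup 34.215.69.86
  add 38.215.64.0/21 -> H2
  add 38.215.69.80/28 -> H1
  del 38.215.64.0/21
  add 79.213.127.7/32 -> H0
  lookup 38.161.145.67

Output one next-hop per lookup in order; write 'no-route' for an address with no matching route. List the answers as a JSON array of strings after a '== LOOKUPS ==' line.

Process each operation:
  add 36.0.0.0/6 -> H1 at depth 6
  add 38.0.0.0/8 -> H1 at depth 8
  add 38.215.0.0/16 -> H3 at depth 16
  ? 38.0.0.0  path d0:-→d1:-→d2:-→d3:-→d4:-→d5:-→d6:H1→d7:-→d8:H1  best=H1
  ? 152.85.170.119  path d0:-  best=no-route
  ? 36.0.2.193  path d0:-→d1:-→d2:-→d3:-→d4:-→d5:-→d6:H1  best=H1
  ? 185.84.18.191  path d0:-  best=no-route
  add 38.215.69.86/32 -> H2 at depth 32
  ? 38.215.69.86  path d0:-→d1:-→d2:-→d3:-→d4:-→d5:-→d6:H1→d7:-→d8:H1→d9:-→d10:-→d11:-→d12:-→d13:-→d14:-→d15:-→d16:H3→d17:-→d18:-→d19:-→d20:-→d21:-→d22:-→d23:-→d24:-→d25:-→d26:-→d27:-→d28:-→d29:-→d30:-→d31:-→d32:H2  best=H2
  del 38.215.0.0/16 (clear depth 16)
  ? 38.0.87.61  path d0:-→d1:-→d2:-→d3:-→d4:-→d5:-→d6:H1→d7:-→d8:H1  best=H1
  ? 38.215.69.86  path d0:-→d1:-→d2:-→d3:-→d4:-→d5:-→d6:H1→d7:-→d8:H1→d9:-→d10:-→d11:-→d12:-→d13:-→d14:-→d15:-→d16:-→d17:-→d18:-→d19:-→d20:-→d21:-→d22:-→d23:-→d24:-→d25:-→d26:-→d27:-→d28:-→d29:-→d30:-→d31:-→d32:H2  best=H2
  ? 34.215.69.86  path d0:-→d1:-→d2:-→d3:-→d4:-→d5:-  best=no-route
  add 38.215.64.0/21 -> H2 at depth 21
  add 38.215.69.80/28 -> H1 at depth 28
  del 38.215.64.0/21 (clear depth 21)
  add 79.213.127.7/32 -> H0 at depth 32
  ? 38.161.145.67  path d0:-→d1:-→d2:-→d3:-→d4:-→d5:-→d6:H1→d7:-→d8:H1→d9:-  best=H1

== LOOKUPS ==
["H1","no-route","H1","no-route","H2","H1","H2","no-route","H1"]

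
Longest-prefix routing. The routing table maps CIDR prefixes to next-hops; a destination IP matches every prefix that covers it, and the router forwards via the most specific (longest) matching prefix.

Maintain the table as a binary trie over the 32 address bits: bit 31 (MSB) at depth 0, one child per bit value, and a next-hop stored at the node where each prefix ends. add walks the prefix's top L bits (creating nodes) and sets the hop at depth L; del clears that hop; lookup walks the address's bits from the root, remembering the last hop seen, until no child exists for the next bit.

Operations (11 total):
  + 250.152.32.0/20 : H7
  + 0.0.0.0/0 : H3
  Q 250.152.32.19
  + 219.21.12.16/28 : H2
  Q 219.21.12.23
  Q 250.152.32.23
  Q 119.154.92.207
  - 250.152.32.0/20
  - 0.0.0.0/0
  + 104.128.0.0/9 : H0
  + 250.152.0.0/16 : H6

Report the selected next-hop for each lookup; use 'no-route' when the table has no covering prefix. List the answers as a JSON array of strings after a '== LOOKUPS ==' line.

Trace:
  + 250.152.32.0/20 (H7) depth=20
  + 0.0.0.0/0 (H3) depth=0
  ? 250.152.32.19  path d0:H3→d1:-→d2:-→d3:-→d4:-→d5:-→d6:-→d7:-→d8:-→d9:-→d10:-→d11:-→d12:-→d13:-→d14:-→d15:-→d16:-→d17:-→d18:-→d19:-→d20:H7  best=H7
  + 219.21.12.16/28 (H2) depth=28
  ? 219.21.12.23  path d0:H3→d1:-→d2:-→d3:-→d4:-→d5:-→d6:-→d7:-→d8:-→d9:-→d10:-→d11:-→d12:-→d13:-→d14:-→d15:-→d16:-→d17:-→d18:-→d19:-→d20:-→d21:-→d22:-→d23:-→d24:-→d25:-→d26:-→d27:-→d28:H2  best=H2
  ? 250.152.32.23  path d0:H3→d1:-→d2:-→d3:-→d4:-→d5:-→d6:-→d7:-→d8:-→d9:-→d10:-→d11:-→d12:-→d13:-→d14:-→d15:-→d16:-→d17:-→d18:-→d19:-→d20:H7  best=H7
  ? 119.154.92.207  path d0:H3  best=H3
  del 250.152.32.0/20 (clear depth 20)
  del 0.0.0.0/0 (clear depth 0)
  + 104.128.0.0/9 (H0) depth=9
  + 250.152.0.0/16 (H6) depth=16

== LOOKUPS ==
["H7","H2","H7","H3"]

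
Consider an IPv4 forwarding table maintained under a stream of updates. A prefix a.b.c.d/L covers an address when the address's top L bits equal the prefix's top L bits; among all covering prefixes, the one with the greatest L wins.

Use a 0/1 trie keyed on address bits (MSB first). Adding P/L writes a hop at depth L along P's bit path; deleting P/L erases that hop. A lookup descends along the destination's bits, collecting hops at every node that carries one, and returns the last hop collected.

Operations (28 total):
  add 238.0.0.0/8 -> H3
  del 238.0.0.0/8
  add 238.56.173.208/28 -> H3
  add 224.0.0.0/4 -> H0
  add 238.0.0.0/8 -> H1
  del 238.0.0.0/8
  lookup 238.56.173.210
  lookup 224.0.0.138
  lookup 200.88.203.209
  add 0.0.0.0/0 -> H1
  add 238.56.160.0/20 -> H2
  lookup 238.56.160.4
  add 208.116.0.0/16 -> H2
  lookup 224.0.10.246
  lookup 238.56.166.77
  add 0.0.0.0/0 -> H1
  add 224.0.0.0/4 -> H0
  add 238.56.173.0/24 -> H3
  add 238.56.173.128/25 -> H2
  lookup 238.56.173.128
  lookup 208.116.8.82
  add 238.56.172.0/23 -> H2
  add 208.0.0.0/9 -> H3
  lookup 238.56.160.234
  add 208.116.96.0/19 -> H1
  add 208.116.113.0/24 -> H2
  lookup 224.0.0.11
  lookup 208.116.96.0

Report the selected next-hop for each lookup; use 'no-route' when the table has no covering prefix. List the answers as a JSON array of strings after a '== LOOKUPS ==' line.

Process each operation:
  add 238.0.0.0/8 -> H3 at depth 8
  - 238.0.0.0/8 clear@8
  add 238.56.173.208/28 -> H3 at depth 28
  add 224.0.0.0/4 -> H0 at depth 4
  add 238.0.0.0/8 -> H1 at depth 8
  - 238.0.0.0/8 clear@8
  ? 238.56.173.210  path d0:-→d1:-→d2:-→d3:-→d4:H0→d5:-→d6:-→d7:-→d8:-→d9:-→d10:-→d11:-→d12:-→d13:-→d14:-→d15:-→d16:-→d17:-→d18:-→d19:-→d20:-→d21:-→d22:-→d23:-→d24:-→d25:-→d26:-→d27:-→d28:H3  best=H3
  ? 224.0.0.138  path d0:-→d1:-→d2:-→d3:-→d4:H0  best=H0
  ? 200.88.203.209  path d0:-→d1:-→d2:-  best=no-route
  add 0.0.0.0/0 -> H1 at depth 0
  add 238.56.160.0/20 -> H2 at depth 20
  ? 238.56.160.4  path d0:H1→d1:-→d2:-→d3:-→d4:H0→d5:-→d6:-→d7:-→d8:-→d9:-→d10:-→d11:-→d12:-→d13:-→d14:-→d15:-→d16:-→d17:-→d18:-→d19:-→d20:H2  best=H2
  add 208.116.0.0/16 -> H2 at depth 16
  ? 224.0.10.246  path d0:H1→d1:-→d2:-→d3:-→d4:H0  best=H0
  ? 238.56.166.77  path d0:H1→d1:-→d2:-→d3:-→d4:H0→d5:-→d6:-→d7:-→d8:-→d9:-→d10:-→d11:-→d12:-→d13:-→d14:-→d15:-→d16:-→d17:-→d18:-→d19:-→d20:H2  best=H2
  add 0.0.0.0/0 -> H1 at depth 0
  add 224.0.0.0/4 -> H0 at depth 4
  add 238.56.173.0/24 -> H3 at depth 24
  add 238.56.173.128/25 -> H2 at depth 25
  ? 238.56.173.128  path d0:H1→d1:-→d2:-→d3:-→d4:H0→d5:-→d6:-→d7:-→d8:-→d9:-→d10:-→d11:-→d12:-→d13:-→d14:-→d15:-→d16:-→d17:-→d18:-→d19:-→d20:H2→d21:-→d22:-→d23:-→d24:H3→d25:H2  best=H2
  ? 208.116.8.82  path d0:H1→d1:-→d2:-→d3:-→d4:-→d5:-→d6:-→d7:-→d8:-→d9:-→d10:-→d11:-→d12:-→d13:-→d14:-→d15:-→d16:H2  best=H2
  add 238.56.172.0/23 -> H2 at depth 23
  add 208.0.0.0/9 -> H3 at depth 9
  ? 238.56.160.234  path d0:H1→d1:-→d2:-→d3:-→d4:H0→d5:-→d6:-→d7:-→d8:-→d9:-→d10:-→d11:-→d12:-→d13:-→d14:-→d15:-→d16:-→d17:-→d18:-→d19:-→d20:H2  best=H2
  add 208.116.96.0/19 -> H1 at depth 19
  add 208.116.113.0/24 -> H2 at depth 24
  ? 224.0.0.11  path d0:H1→d1:-→d2:-→d3:-→d4:H0  best=H0
  ? 208.116.96.0  path d0:H1→d1:-→d2:-→d3:-→d4:-→d5:-→d6:-→d7:-→d8:-→d9:H3→d10:-→d11:-→d12:-→d13:-→d14:-→d15:-→d16:H2→d17:-→d18:-→d19:H1  best=H1

== LOOKUPS ==
["H3","H0","no-route","H2","H0","H2","H2","H2","H2","H0","H1"]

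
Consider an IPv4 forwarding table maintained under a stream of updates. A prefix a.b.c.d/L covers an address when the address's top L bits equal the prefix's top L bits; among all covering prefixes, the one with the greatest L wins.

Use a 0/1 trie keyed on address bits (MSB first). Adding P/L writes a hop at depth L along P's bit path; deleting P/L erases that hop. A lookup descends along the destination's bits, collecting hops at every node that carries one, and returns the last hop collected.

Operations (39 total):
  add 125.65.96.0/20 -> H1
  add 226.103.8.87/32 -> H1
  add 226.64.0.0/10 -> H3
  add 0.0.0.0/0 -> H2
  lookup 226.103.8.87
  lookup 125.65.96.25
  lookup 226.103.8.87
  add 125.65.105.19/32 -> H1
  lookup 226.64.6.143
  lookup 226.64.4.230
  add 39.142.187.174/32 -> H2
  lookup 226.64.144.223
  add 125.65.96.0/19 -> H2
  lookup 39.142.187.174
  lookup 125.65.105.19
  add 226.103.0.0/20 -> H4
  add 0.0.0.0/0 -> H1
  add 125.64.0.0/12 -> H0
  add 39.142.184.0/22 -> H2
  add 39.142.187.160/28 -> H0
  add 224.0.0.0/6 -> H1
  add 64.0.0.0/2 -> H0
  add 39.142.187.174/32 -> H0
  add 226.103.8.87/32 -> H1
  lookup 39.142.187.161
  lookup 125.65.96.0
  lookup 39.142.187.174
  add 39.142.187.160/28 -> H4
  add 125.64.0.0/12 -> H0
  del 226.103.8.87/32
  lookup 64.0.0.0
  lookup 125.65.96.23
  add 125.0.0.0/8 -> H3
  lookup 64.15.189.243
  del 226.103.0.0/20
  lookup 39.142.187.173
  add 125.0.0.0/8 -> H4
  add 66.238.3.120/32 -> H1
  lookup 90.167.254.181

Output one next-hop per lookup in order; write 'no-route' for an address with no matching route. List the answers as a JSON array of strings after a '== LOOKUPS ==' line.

Process each operation:
  + 125.65.96.0/20 (H1) depth=20
  + 226.103.8.87/32 (H1) depth=32
  + 226.64.0.0/10 (H3) depth=10
  + 0.0.0.0/0 (H2) depth=0
  lookup 226.103.8.87: bits 11100010011001110000100001010111 walk d0:H2→d1:-→d2:-→d3:-→d4:-→d5:-→d6:-→d7:-→d8:-→d9:-→d10:H3→d11:-→d12:-→d13:-→d14:-→d15:-→d16:-→d17:-→d18:-→d19:-→d20:-→d21:-→d22:-→d23:-→d24:-→d25:-→d26:-→d27:-→d28:-→d29:-→d30:-→d31:-→d32:H1 -> H1
  lookup 125.65.96.25: bits 01111101010000010110 walk d0:H2→d1:-→d2:-→d3:-→d4:-→d5:-→d6:-→d7:-→d8:-→d9:-→d10:-→d11:-→d12:-→d13:-→d14:-→d15:-→d16:-→d17:-→d18:-→d19:-→d20:H1 -> H1
  lookup 226.103.8.87: bits 11100010011001110000100001010111 walk d0:H2→d1:-→d2:-→d3:-→d4:-→d5:-→d6:-→d7:-→d8:-→d9:-→d10:H3→d11:-→d12:-→d13:-→d14:-→d15:-→d16:-→d17:-→d18:-→d19:-→d20:-→d21:-→d22:-→d23:-→d24:-→d25:-→d26:-→d27:-→d28:-→d29:-→d30:-→d31:-→d32:H1 -> H1
  + 125.65.105.19/32 (H1) depth=32
  lookup 226.64.6.143: bits 1110001001 walk d0:H2→d1:-→d2:-→d3:-→d4:-→d5:-→d6:-→d7:-→d8:-→d9:-→d10:H3 -> H3
  lookup 226.64.4.230: bits 1110001001 walk d0:H2→d1:-→d2:-→d3:-→d4:-→d5:-→d6:-→d7:-→d8:-→d9:-→d10:H3 -> H3
  + 39.142.187.174/32 (H2) depth=32
  lookup 226.64.144.223: bits 1110001001 walk d0:H2→d1:-→d2:-→d3:-→d4:-→d5:-→d6:-→d7:-→d8:-→d9:-→d10:H3 -> H3
  + 125.65.96.0/19 (H2) depth=19
  lookup 39.142.187.174: bits 00100111100011101011101110101110 walk d0:H2→d1:-→d2:-→d3:-→d4:-→d5:-→d6:-→d7:-→d8:-→d9:-→d10:-→d11:-→d12:-→d13:-→d14:-→d15:-→d16:-→d17:-→d18:-→d19:-→d20:-→d21:-→d22:-→d23:-→d24:-→d25:-→d26:-→d27:-→d28:-→d29:-→d30:-→d31:-→d32:H2 -> H2
  lookup 125.65.105.19: bits 01111101010000010110100100010011 walk d0:H2→d1:-→d2:-→d3:-→d4:-→d5:-→d6:-→d7:-→d8:-→d9:-→d10:-→d11:-→d12:-→d13:-→d14:-→d15:-→d16:-→d17:-→d18:-→d19:H2→d20:H1→d21:-→d22:-→d23:-→d24:-→d25:-→d26:-→d27:-→d28:-→d29:-→d30:-→d31:-→d32:H1 -> H1
  + 226.103.0.0/20 (H4) depth=20
  + 0.0.0.0/0 (H1) depth=0
  + 125.64.0.0/12 (H0) depth=12
  + 39.142.184.0/22 (H2) depth=22
  + 39.142.187.160/28 (H0) depth=28
  + 224.0.0.0/6 (H1) depth=6
  + 64.0.0.0/2 (H0) depth=2
  + 39.142.187.174/32 (H0) depth=32
  + 226.103.8.87/32 (H1) depth=32
  lookup 39.142.187.161: bits 0010011110001110101110111010 walk d0:H1→d1:-→d2:-→d3:-→d4:-→d5:-→d6:-→d7:-→d8:-→d9:-→d10:-→d11:-→d12:-→d13:-→d14:-→d15:-→d16:-→d17:-→d18:-→d19:-→d20:-→d21:-→d22:H2→d23:-→d24:-→d25:-→d26:-→d27:-→d28:H0 -> H0
  lookup 125.65.96.0: bits 01111101010000010110 walk d0:H1→d1:-→d2:H0→d3:-→d4:-→d5:-→d6:-→d7:-→d8:-→d9:-→d10:-→d11:-→d12:H0→d13:-→d14:-→d15:-→d16:-→d17:-→d18:-→d19:H2→d20:H1 -> H1
  lookup 39.142.187.174: bits 00100111100011101011101110101110 walk d0:H1→d1:-→d2:-→d3:-→d4:-→d5:-→d6:-→d7:-→d8:-→d9:-→d10:-→d11:-→d12:-→d13:-→d14:-→d15:-→d16:-→d17:-→d18:-→d19:-→d20:-→d21:-→d22:H2→d23:-→d24:-→d25:-→d26:-→d27:-→d28:H0→d29:-→d30:-→d31:-→d32:H0 -> H0
  + 39.142.187.160/28 (H4) depth=28
  + 125.64.0.0/12 (H0) depth=12
  - 226.103.8.87/32 clear@32
  lookup 64.0.0.0: bits 01 walk d0:H1→d1:-→d2:H0 -> H0
  lookup 125.65.96.23: bits 01111101010000010110 walk d0:H1→d1:-→d2:H0→d3:-→d4:-→d5:-→d6:-→d7:-→d8:-→d9:-→d10:-→d11:-→d12:H0→d13:-→d14:-→d15:-→d16:-→d17:-→d18:-→d19:H2→d20:H1 -> H1
  + 125.0.0.0/8 (H3) depth=8
  lookup 64.15.189.243: bits 01 walk d0:H1→d1:-→d2:H0 -> H0
  - 226.103.0.0/20 clear@20
  lookup 39.142.187.173: bits 001001111000111010111011101011 walk d0:H1→d1:-→d2:-→d3:-→d4:-→d5:-→d6:-→d7:-→d8:-→d9:-→d10:-→d11:-→d12:-→d13:-→d14:-→d15:-→d16:-→d17:-→d18:-→d19:-→d20:-→d21:-→d22:H2→d23:-→d24:-→d25:-→d26:-→d27:-→d28:H4→d29:-→d30:- -> H4
  + 125.0.0.0/8 (H4) depth=8
  + 66.238.3.120/32 (H1) depth=32
  lookup 90.167.254.181: bits 010 walk d0:H1→d1:-→d2:H0→d3:- -> H0

== LOOKUPS ==
["H1","H1","H1","H3","H3","H3","H2","H1","H0","H1","H0","H0","H1","H0","H4","H0"]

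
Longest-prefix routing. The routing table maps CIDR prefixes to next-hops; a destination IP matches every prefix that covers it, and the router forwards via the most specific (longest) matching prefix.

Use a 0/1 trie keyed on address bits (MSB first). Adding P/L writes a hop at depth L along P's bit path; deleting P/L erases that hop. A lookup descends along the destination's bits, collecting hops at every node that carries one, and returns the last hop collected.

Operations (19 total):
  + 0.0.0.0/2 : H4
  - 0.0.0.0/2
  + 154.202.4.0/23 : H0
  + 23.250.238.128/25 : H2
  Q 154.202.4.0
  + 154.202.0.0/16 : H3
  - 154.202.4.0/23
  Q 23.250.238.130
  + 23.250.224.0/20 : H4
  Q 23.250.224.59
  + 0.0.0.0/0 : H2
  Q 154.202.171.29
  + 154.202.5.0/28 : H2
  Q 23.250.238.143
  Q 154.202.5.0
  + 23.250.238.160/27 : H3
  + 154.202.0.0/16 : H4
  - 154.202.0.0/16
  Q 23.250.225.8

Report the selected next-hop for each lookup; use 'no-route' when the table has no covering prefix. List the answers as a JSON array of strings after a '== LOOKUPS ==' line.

Apply in order:
  add 0.0.0.0/2 -> H4 at depth 2
  del 0.0.0.0/2 (clear depth 2)
  add 154.202.4.0/23 -> H0 at depth 23
  add 23.250.238.128/25 -> H2 at depth 25
  ? 154.202.4.0  path d0:-→d1:-→d2:-→d3:-→d4:-→d5:-→d6:-→d7:-→d8:-→d9:-→d10:-→d11:-→d12:-→d13:-→d14:-→d15:-→d16:-→d17:-→d18:-→d19:-→d20:-→d21:-→d22:-→d23:H0  best=H0
  add 154.202.0.0/16 -> H3 at depth 16
  del 154.202.4.0/23 (clear depth 23)
  ? 23.250.238.130  path d0:-→d1:-→d2:-→d3:-→d4:-→d5:-→d6:-→d7:-→d8:-→d9:-→d10:-→d11:-→d12:-→d13:-→d14:-→d15:-→d16:-→d17:-→d18:-→d19:-→d20:-→d21:-→d22:-→d23:-→d24:-→d25:H2  best=H2
  add 23.250.224.0/20 -> H4 at depth 20
  ? 23.250.224.59  path d0:-→d1:-→d2:-→d3:-→d4:-→d5:-→d6:-→d7:-→d8:-→d9:-→d10:-→d11:-→d12:-→d13:-→d14:-→d15:-→d16:-→d17:-→d18:-→d19:-→d20:H4  best=H4
  add 0.0.0.0/0 -> H2 at depth 0
  ? 154.202.171.29  path d0:H2→d1:-→d2:-→d3:-→d4:-→d5:-→d6:-→d7:-→d8:-→d9:-→d10:-→d11:-→d12:-→d13:-→d14:-→d15:-→d16:H3  best=H3
  add 154.202.5.0/28 -> H2 at depth 28
  ? 23.250.238.143  path d0:H2→d1:-→d2:-→d3:-→d4:-→d5:-→d6:-→d7:-→d8:-→d9:-→d10:-→d11:-→d12:-→d13:-→d14:-→d15:-→d16:-→d17:-→d18:-→d19:-→d20:H4→d21:-→d22:-→d23:-→d24:-→d25:H2  best=H2
  ? 154.202.5.0  path d0:H2→d1:-→d2:-→d3:-→d4:-→d5:-→d6:-→d7:-→d8:-→d9:-→d10:-→d11:-→d12:-→d13:-→d14:-→d15:-→d16:H3→d17:-→d18:-→d19:-→d20:-→d21:-→d22:-→d23:-→d24:-→d25:-→d26:-→d27:-→d28:H2  best=H2
  add 23.250.238.160/27 -> H3 at depth 27
  add 154.202.0.0/16 -> H4 at depth 16
  del 154.202.0.0/16 (clear depth 16)
  ? 23.250.225.8  path d0:H2→d1:-→d2:-→d3:-→d4:-→d5:-→d6:-→d7:-→d8:-→d9:-→d10:-→d11:-→d12:-→d13:-→d14:-→d15:-→d16:-→d17:-→d18:-→d19:-→d20:H4  best=H4

== LOOKUPS ==
["H0","H2","H4","H3","H2","H2","H4"]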